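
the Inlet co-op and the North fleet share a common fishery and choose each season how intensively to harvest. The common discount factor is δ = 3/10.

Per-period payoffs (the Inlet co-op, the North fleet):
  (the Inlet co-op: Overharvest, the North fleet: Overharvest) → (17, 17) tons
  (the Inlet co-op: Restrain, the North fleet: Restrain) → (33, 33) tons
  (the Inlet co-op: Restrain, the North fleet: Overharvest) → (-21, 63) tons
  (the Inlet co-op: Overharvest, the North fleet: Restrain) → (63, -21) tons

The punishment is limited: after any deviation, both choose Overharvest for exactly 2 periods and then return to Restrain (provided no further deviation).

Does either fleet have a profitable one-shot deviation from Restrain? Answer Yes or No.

Yes

IC: δ+…+δ^2 ≥ (63−33)/(33−17) = 15/8.
At δ = 3/10: partial sum = 0.3900 < 1.8750. Cooperation not sustainable.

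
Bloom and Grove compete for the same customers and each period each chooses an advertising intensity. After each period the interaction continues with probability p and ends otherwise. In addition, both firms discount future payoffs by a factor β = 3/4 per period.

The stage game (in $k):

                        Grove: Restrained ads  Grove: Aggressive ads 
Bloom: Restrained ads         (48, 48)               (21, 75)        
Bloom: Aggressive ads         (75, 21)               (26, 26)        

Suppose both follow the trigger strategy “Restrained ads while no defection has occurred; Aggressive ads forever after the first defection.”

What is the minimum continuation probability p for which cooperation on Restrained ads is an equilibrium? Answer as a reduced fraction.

With continuation probability p and discount β, the effective per-period discount factor is βp.
Grim-trigger IC: βp ≥ (75−48)/(75−26) = 27/49.
So p ≥ (27/49)/(3/4) = 36/49.

36/49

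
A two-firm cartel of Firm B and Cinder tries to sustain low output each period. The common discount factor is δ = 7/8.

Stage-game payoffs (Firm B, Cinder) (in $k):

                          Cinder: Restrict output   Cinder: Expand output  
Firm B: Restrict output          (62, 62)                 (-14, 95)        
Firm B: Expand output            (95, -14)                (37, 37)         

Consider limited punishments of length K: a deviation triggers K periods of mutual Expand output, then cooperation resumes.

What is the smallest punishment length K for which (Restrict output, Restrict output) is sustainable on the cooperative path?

Need Σ_{k=1}^{K} δ^k ≥ (95−62)/(62−37) = 1.3200 at δ = 7/8.
At K = 1 the sum is 0.8750 < 1.3200; at K = 2 it is 1.6406 ≥ 1.3200.
So the minimum punishment length is K = 2.

2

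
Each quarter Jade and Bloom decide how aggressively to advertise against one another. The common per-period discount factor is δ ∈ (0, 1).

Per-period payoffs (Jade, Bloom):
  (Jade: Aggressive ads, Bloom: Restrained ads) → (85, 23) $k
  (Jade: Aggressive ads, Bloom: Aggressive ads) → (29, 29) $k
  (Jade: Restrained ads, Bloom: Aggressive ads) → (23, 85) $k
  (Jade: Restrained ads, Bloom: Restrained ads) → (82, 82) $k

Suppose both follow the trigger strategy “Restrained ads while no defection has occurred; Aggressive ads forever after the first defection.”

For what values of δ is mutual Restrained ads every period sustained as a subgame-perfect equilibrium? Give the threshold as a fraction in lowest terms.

3/56

Cooperation forever yields 82 each period: 82/(1−δ).
Deviating yields 85 once, then 29 forever: 85 + 29δ/(1−δ).
No profitable deviation requires 82/(1−δ) ≥ 85 + 29δ/(1−δ).
Multiplying by (1−δ): 82 ≥ 85(1−δ) + 29δ = 85 − 56δ.
So 56δ ≥ 3, i.e. δ ≥ 3/56.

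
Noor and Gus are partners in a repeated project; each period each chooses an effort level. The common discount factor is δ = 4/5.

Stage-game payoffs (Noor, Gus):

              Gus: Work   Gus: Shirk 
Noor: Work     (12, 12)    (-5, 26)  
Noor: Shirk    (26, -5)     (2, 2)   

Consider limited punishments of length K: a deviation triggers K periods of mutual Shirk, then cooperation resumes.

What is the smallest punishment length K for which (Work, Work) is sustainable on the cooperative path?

No profitable deviation requires (12−2)(δ+…+δ^K) ≥ 26−12, i.e. δ+…+δ^K ≥ 7/5 ≈ 1.4000.
With δ = 4/5, the partial sums are K=1: 0.8000, K=2: 1.4400.
K = 2 is the first length at which the sum reaches 1.4000.

2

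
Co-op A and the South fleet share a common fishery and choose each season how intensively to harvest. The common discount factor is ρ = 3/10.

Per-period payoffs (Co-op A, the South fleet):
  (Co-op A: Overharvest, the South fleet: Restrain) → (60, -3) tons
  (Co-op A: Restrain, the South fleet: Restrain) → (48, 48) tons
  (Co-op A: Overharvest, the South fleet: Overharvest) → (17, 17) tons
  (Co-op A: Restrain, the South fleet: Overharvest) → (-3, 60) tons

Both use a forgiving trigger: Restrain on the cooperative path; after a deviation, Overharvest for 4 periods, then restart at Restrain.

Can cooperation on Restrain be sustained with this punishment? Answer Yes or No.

Yes

A one-shot deviation gives 60 now, then 17 for 4 periods, then back to 48.
Gain from deviating: (60−48) today; loss: (48−17) in each of the next 4 periods.
No-deviation condition: (48−17)(ρ+…+ρ^4) ≥ 60−48, i.e. ρ+…+ρ^4 ≥ 12/31.
At ρ = 3/10: ρ+…+ρ^4 = 0.4251 ≥ 0.3871.
So cooperation is sustainable.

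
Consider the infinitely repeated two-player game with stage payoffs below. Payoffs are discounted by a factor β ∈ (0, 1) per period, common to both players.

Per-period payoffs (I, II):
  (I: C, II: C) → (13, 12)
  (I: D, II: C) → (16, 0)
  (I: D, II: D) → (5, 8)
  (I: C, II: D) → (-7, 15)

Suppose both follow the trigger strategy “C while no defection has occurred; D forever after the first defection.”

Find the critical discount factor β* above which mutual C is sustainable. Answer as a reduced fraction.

3/7

I: cooperation gives 13 each period; deviation gives 16 once then 5 forever.
  13/(1−β) ≥ 16 + 5β/(1−β) ⇒ β ≥ 3/11.
II: cooperation gives 12 each period; deviation gives 15 once then 8 forever.
  β ≥ 3/7.
Both must hold, so the binding constraint is II's: β ≥ 3/7.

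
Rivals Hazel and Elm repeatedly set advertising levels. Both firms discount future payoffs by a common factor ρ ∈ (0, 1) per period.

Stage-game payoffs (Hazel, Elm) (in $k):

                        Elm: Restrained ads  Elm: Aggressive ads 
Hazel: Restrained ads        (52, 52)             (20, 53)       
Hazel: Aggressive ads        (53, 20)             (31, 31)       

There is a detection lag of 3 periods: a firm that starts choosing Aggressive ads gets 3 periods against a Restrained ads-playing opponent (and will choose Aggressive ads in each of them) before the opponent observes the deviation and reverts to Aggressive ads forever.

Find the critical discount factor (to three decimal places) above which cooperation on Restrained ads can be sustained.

0.357

A deviator earns 53 for 3 periods, then 31 forever; cooperating earns 52 forever. Multiplying the IC by (1−ρ):
52 ≥ 53(1−ρ^3) + 31ρ^3, so 22·ρ^3 ≥ 1 and ρ^3 ≥ 1/22.
ρ ≥ (1/22)^(1/3) ≈ 0.357.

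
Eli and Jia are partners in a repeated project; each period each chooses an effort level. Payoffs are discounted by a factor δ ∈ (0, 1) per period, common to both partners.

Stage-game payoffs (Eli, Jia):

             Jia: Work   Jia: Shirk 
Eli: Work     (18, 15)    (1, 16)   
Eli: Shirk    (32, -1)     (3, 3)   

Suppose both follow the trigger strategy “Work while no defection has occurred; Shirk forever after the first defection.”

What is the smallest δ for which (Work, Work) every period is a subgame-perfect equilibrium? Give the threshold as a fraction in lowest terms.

14/29

Eli: cooperation gives 18 each period; deviation gives 32 once then 3 forever.
  18/(1−δ) ≥ 32 + 3δ/(1−δ) ⇒ δ ≥ 14/29.
Jia: cooperation gives 15 each period; deviation gives 16 once then 3 forever.
  δ ≥ 1/13.
Both must hold, so the binding constraint is Eli's: δ ≥ 14/29.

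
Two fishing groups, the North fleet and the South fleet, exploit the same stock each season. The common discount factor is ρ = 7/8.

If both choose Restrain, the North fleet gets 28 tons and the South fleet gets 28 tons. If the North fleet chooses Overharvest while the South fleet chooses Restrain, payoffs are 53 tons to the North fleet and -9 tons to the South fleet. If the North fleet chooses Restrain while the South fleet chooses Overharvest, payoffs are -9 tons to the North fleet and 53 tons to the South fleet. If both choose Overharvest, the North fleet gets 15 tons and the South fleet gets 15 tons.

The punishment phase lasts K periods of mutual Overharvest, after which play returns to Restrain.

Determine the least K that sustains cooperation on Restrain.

3

No profitable deviation requires (28−15)(ρ+…+ρ^K) ≥ 53−28, i.e. ρ+…+ρ^K ≥ 25/13 ≈ 1.9231.
With ρ = 7/8, the partial sums are K=1: 0.8750, K=2: 1.6406, K=3: 2.3105.
K = 3 is the first length at which the sum reaches 1.9231.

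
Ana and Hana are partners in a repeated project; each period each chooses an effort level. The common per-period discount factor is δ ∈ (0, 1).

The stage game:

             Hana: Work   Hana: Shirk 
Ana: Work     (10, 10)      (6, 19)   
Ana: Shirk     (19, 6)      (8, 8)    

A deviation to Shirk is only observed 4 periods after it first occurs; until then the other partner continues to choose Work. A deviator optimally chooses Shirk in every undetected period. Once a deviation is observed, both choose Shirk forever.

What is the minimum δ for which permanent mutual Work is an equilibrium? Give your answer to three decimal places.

A deviator earns 19 for 4 periods, then 8 forever; cooperating earns 10 forever. Multiplying the IC by (1−δ):
10 ≥ 19(1−δ^4) + 8δ^4, so 11·δ^4 ≥ 9 and δ^4 ≥ 9/11.
δ ≥ (9/11)^(1/4) ≈ 0.951.

0.951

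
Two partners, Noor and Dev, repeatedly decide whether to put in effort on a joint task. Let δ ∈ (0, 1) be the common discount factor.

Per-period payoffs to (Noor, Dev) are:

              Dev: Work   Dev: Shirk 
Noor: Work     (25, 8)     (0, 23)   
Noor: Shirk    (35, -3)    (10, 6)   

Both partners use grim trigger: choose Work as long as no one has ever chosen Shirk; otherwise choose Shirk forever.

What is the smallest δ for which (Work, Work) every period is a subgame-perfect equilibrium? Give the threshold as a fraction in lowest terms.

Noor: cooperation gives 25 each period; deviation gives 35 once then 10 forever.
  25/(1−δ) ≥ 35 + 10δ/(1−δ) ⇒ δ ≥ 10/25 = 2/5.
Dev: cooperation gives 8 each period; deviation gives 23 once then 6 forever.
  δ ≥ 15/17.
Both must hold, so the binding constraint is Dev's: δ ≥ 15/17.

15/17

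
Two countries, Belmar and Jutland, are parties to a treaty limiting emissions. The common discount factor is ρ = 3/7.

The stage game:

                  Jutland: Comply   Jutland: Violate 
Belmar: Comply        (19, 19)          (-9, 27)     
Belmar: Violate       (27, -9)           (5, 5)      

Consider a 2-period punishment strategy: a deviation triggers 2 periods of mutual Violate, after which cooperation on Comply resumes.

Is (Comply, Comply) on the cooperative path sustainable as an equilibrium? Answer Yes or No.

Yes

A one-shot deviation gives 27 now, then 5 for 2 periods, then back to 19.
Gain from deviating: (27−19) today; loss: (19−5) in each of the next 2 periods.
No-deviation condition: (19−5)(ρ+…+ρ^2) ≥ 27−19, i.e. ρ+…+ρ^2 ≥ 4/7.
At ρ = 3/7: ρ+…+ρ^2 = 0.6122 ≥ 0.5714.
So cooperation is sustainable.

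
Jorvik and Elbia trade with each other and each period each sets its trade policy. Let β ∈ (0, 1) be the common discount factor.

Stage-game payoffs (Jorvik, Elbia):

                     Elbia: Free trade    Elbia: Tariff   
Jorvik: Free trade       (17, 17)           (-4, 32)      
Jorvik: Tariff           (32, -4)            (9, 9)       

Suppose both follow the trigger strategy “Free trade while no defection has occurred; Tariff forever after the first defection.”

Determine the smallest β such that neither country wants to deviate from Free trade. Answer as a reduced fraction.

15/23

Cooperation forever yields 17 each period: 17/(1−β).
Deviating yields 32 once, then 9 forever: 32 + 9β/(1−β).
No profitable deviation requires 17/(1−β) ≥ 32 + 9β/(1−β).
Multiplying by (1−β): 17 ≥ 32(1−β) + 9β = 32 − 23β.
So 23β ≥ 15, i.e. β ≥ 15/23.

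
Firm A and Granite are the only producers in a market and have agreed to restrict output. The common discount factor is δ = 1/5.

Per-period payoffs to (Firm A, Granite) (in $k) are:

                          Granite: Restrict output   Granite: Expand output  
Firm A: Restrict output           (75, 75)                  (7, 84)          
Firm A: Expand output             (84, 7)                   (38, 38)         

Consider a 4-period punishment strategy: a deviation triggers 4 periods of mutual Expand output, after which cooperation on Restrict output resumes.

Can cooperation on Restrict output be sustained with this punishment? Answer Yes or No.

IC: δ+…+δ^4 ≥ (84−75)/(75−38) = 9/37.
At δ = 1/5: partial sum = 0.2496 ≥ 0.2432. Cooperation sustainable.

Yes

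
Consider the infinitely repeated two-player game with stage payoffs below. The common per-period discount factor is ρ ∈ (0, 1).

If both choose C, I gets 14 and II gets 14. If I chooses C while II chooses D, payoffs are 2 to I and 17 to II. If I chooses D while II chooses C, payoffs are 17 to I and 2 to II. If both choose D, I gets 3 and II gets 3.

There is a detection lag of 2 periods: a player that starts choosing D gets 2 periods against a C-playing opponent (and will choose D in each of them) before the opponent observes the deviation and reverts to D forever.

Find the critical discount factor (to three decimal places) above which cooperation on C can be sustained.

0.463

Deviating for the 2 undetected periods gains 17−14 = 3 per period over cooperation, then loses 14−3 = 11 per period forever once punishment starts.
Gain: 3(1 + ρ + … + ρ^1); loss: 11·ρ^2/(1−ρ).
No profitable deviation ⇔ 3(1−ρ^2) ≤ 11·ρ^2, i.e. ρ^2 ≥ 3/(3+11) = 3/14.
Hence ρ ≥ (3/14)^(1/2) ≈ 0.463.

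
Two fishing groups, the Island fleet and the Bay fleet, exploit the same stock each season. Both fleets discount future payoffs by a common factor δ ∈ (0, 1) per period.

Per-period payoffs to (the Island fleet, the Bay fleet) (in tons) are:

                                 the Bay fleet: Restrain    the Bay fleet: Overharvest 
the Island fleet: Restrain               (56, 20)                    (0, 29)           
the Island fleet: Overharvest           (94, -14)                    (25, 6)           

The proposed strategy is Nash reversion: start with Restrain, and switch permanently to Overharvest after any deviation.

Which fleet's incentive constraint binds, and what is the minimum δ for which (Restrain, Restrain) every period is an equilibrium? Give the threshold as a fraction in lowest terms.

For the Island fleet: deviation gain 94−56 = 38, per-period punishment loss 56−25 = 31. IC gives δ ≥ 38/69.
For the Bay fleet: gain 9, loss 14 per period, so δ ≥ 9/23.
The tighter constraint is the Island fleet's, so cooperation needs δ ≥ 38/69.

the Island fleet; δ ≥ 38/69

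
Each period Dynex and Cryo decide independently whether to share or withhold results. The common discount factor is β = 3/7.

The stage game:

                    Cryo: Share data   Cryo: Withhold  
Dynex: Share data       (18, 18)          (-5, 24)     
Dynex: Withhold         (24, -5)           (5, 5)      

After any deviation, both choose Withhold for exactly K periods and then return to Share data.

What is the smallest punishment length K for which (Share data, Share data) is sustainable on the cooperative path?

2

IC: β(1−β^K)/(1−β) ≥ (24−18)/(18−5) = 6/13.
With β = 3/7: need 1 − β^K ≥ 6/13·(1−3/7)/(3/7), i.e. β^K ≤ 0.3846.
Since (3/7)^1 = 0.4286 and (3/7)^2 = 0.1837, the smallest such K is 2.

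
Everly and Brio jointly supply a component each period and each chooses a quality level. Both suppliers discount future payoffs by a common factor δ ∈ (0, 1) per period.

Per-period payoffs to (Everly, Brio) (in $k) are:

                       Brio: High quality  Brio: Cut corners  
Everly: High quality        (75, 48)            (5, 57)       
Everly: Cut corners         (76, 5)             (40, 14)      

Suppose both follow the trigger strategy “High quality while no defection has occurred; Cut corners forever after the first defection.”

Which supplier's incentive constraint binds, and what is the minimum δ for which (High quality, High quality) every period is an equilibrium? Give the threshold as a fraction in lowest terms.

Brio; δ ≥ 9/43

For Everly: deviation gain 76−75 = 1, per-period punishment loss 75−40 = 35. IC gives δ ≥ 1/36.
For Brio: gain 9, loss 34 per period, so δ ≥ 9/43.
The tighter constraint is Brio's, so cooperation needs δ ≥ 9/43.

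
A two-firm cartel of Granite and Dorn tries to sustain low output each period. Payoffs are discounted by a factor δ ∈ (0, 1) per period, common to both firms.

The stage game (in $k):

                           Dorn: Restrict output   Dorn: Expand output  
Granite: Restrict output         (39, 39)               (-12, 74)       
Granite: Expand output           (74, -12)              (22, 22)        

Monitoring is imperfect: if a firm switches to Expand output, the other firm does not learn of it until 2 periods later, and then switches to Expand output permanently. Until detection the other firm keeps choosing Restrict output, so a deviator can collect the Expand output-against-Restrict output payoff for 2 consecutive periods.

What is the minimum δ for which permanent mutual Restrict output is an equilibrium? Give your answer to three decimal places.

A deviator earns 74 for 2 periods, then 22 forever; cooperating earns 39 forever. Multiplying the IC by (1−δ):
39 ≥ 74(1−δ^2) + 22δ^2, so 52·δ^2 ≥ 35 and δ^2 ≥ 35/52.
δ ≥ (35/52)^(1/2) ≈ 0.820.

0.820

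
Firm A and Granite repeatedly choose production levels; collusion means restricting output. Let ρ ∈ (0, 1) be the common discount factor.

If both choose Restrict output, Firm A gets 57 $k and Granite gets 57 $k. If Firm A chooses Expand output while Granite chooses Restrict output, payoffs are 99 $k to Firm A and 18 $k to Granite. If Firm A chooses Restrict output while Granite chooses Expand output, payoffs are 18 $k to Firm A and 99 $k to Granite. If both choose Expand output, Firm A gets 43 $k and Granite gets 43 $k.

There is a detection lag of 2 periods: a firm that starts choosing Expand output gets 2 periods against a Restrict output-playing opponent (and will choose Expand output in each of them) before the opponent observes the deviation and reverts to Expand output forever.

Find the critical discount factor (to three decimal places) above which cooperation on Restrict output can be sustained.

0.866

The best deviation is to choose Expand output for all 2 undetected periods, earning 99 each, then 43 forever once detected.
Deviation value: 99(1−ρ^2)/(1−ρ) + 43ρ^2/(1−ρ); cooperation value: 57/(1−ρ).
IC: 57 ≥ 99(1−ρ^2) + 43ρ^2 = 99 − 56ρ^2.
So ρ^2 ≥ 42/56 = 3/4, giving ρ ≥ (3/4)^(1/2) ≈ 0.866.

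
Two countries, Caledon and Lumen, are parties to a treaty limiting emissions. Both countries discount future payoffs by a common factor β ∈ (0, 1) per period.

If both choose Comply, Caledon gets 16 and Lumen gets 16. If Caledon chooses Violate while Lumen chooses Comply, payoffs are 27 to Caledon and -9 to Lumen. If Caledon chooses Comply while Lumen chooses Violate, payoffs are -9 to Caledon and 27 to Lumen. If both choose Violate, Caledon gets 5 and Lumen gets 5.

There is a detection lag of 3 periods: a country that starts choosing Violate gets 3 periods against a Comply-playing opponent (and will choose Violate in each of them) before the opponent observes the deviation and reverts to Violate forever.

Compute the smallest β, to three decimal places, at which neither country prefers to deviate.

Deviating for the 3 undetected periods gains 27−16 = 11 per period over cooperation, then loses 16−5 = 11 per period forever once punishment starts.
Gain: 11(1 + β + … + β^2); loss: 11·β^3/(1−β).
No profitable deviation ⇔ 11(1−β^3) ≤ 11·β^3, i.e. β^3 ≥ 11/(11+11) = 1/2.
Hence β ≥ (1/2)^(1/3) ≈ 0.794.

0.794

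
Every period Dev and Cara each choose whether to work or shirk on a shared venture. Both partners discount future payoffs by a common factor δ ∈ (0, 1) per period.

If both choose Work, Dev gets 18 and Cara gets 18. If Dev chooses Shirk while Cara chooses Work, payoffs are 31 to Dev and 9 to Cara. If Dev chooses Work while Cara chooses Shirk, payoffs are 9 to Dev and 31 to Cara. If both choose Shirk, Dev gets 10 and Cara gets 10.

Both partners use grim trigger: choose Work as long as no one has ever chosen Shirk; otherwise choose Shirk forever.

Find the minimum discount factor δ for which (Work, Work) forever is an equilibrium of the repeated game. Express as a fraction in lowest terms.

13/21

One-period gain from deviating is 31 − 18 = 13. The loss is 18 − 10 = 8 in every subsequent period, with present value 8·δ/(1−δ).
Deviation is unprofitable when 8·δ/(1−δ) ≥ 13, i.e. δ/(1−δ) ≥ 13/8.
Equivalently δ ≥ 13/(13+8) = 13/21.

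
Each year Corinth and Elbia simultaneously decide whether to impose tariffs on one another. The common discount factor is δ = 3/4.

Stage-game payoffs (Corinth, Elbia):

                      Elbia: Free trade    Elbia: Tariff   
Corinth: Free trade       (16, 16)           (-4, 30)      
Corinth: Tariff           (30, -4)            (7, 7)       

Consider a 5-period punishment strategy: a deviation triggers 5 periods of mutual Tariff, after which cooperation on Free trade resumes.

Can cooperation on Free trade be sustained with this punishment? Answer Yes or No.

IC: δ+…+δ^5 ≥ (30−16)/(16−7) = 14/9.
At δ = 3/4: partial sum = 2.2881 ≥ 1.5556. Cooperation sustainable.

Yes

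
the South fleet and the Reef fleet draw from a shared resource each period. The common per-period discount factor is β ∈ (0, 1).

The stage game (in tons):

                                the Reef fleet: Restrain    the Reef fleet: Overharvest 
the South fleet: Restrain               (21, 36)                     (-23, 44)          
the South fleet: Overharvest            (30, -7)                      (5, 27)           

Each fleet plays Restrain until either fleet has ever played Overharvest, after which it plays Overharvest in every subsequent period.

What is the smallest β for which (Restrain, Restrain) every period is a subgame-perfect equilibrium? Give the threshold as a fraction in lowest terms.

the South fleet: cooperation gives 21 each period; deviation gives 30 once then 5 forever.
  21/(1−β) ≥ 30 + 5β/(1−β) ⇒ β ≥ 9/25.
the Reef fleet: cooperation gives 36 each period; deviation gives 44 once then 27 forever.
  β ≥ 8/17.
Both must hold, so the binding constraint is the Reef fleet's: β ≥ 8/17.

8/17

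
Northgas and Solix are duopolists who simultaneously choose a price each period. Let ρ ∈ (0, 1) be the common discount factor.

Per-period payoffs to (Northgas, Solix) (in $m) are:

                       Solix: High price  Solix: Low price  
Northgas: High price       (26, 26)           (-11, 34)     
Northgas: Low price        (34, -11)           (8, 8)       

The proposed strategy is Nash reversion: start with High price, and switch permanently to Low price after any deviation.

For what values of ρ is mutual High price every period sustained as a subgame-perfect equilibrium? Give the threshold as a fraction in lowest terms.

One-period gain from deviating is 34 − 26 = 8. The loss is 26 − 8 = 18 in every subsequent period, with present value 18·ρ/(1−ρ).
Deviation is unprofitable when 18·ρ/(1−ρ) ≥ 8, i.e. ρ/(1−ρ) ≥ 4/9.
Equivalently ρ ≥ 8/(8+18) = 4/13.

4/13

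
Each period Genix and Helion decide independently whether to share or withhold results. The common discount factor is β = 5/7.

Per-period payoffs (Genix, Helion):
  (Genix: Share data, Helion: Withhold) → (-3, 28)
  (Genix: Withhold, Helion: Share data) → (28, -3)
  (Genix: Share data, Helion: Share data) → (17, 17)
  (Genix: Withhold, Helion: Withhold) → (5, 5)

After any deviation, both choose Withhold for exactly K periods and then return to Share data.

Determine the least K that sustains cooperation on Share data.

No profitable deviation requires (17−5)(β+…+β^K) ≥ 28−17, i.e. β+…+β^K ≥ 11/12 ≈ 0.9167.
With β = 5/7, the partial sums are K=1: 0.7143, K=2: 1.2245.
K = 2 is the first length at which the sum reaches 0.9167.

2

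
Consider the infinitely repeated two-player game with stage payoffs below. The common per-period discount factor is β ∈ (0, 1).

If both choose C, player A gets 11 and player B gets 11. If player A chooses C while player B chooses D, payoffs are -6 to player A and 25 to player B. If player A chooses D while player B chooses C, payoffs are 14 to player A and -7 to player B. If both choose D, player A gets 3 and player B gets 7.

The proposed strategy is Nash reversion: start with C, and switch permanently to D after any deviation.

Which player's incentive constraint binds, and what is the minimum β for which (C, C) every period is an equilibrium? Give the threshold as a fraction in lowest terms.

player B; β ≥ 7/9

player A's threshold: (14−11)/(14−3) = 3/11.
player B's threshold: (25−11)/(25−7) = 7/9.
3/11 < 7/9, so player B binds and β* = 7/9.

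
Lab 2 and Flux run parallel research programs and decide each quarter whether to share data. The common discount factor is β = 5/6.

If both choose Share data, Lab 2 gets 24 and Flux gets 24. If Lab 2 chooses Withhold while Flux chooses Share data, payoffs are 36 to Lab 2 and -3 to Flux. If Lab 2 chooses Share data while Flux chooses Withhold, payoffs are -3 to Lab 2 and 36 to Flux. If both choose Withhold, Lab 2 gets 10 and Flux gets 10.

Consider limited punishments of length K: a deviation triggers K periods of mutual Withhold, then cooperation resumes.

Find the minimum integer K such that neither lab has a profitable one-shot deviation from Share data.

2

No profitable deviation requires (24−10)(β+…+β^K) ≥ 36−24, i.e. β+…+β^K ≥ 6/7 ≈ 0.8571.
With β = 5/6, the partial sums are K=1: 0.8333, K=2: 1.5278.
K = 2 is the first length at which the sum reaches 0.8571.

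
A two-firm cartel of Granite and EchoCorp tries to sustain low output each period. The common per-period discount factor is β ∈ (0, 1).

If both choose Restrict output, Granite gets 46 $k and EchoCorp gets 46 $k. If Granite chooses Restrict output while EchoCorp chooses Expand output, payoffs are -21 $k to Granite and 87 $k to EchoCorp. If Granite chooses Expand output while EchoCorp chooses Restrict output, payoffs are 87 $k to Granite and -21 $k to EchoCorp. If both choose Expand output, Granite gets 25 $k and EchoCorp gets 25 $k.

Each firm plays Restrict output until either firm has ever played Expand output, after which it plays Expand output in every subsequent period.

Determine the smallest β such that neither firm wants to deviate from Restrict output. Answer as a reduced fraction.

Cooperation forever yields 46 each period: 46/(1−β).
Deviating yields 87 once, then 25 forever: 87 + 25β/(1−β).
No profitable deviation requires 46/(1−β) ≥ 87 + 25β/(1−β).
Multiplying by (1−β): 46 ≥ 87(1−β) + 25β = 87 − 62β.
So 62β ≥ 41, i.e. β ≥ 41/62.

41/62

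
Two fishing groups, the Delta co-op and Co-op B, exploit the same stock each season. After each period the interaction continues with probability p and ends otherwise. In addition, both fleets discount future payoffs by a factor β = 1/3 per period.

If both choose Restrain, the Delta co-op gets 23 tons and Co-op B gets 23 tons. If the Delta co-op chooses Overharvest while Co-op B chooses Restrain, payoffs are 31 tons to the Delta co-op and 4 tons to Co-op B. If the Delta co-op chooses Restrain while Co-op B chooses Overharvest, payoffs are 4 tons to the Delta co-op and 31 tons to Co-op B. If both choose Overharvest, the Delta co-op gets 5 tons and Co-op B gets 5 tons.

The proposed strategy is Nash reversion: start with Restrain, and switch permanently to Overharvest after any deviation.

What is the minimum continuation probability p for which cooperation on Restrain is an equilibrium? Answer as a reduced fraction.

12/13

With continuation probability p and discount β, the effective per-period discount factor is βp.
Grim-trigger IC: βp ≥ (31−23)/(31−5) = 4/13.
So p ≥ (4/13)/(1/3) = 12/13.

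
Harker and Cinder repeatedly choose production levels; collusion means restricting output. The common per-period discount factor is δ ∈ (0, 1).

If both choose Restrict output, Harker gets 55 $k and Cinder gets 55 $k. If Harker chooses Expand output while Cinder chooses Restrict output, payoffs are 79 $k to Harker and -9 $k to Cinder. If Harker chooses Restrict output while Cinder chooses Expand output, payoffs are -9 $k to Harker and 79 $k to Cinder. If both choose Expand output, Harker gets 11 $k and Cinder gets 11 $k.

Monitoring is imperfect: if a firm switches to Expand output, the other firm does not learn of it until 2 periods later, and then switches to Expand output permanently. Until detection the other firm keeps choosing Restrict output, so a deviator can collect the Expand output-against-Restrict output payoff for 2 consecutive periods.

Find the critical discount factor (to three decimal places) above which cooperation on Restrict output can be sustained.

0.594

A deviator earns 79 for 2 periods, then 11 forever; cooperating earns 55 forever. Multiplying the IC by (1−δ):
55 ≥ 79(1−δ^2) + 11δ^2, so 68·δ^2 ≥ 24 and δ^2 ≥ 6/17.
δ ≥ (6/17)^(1/2) ≈ 0.594.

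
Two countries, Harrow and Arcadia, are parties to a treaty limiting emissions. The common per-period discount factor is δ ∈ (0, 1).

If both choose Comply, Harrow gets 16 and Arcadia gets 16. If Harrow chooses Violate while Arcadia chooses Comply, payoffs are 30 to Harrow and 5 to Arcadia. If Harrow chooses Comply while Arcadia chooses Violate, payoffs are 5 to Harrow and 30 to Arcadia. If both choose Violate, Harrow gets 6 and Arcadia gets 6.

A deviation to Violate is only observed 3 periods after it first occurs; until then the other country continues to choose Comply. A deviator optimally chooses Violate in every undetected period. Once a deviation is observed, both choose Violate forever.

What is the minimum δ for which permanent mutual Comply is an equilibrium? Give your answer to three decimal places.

A deviator earns 30 for 3 periods, then 6 forever; cooperating earns 16 forever. Multiplying the IC by (1−δ):
16 ≥ 30(1−δ^3) + 6δ^3, so 24·δ^3 ≥ 14 and δ^3 ≥ 7/12.
δ ≥ (7/12)^(1/3) ≈ 0.836.

0.836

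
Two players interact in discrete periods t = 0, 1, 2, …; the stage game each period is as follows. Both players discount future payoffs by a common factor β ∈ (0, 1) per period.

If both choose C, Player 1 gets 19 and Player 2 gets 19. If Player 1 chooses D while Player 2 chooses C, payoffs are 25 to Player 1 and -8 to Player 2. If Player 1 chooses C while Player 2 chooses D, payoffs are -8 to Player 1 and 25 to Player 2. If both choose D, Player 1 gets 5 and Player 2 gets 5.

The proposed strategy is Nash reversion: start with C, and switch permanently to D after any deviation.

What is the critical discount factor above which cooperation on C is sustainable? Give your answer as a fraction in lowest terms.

3/10

Cooperation forever yields 19 each period: 19/(1−β).
Deviating yields 25 once, then 5 forever: 25 + 5β/(1−β).
No profitable deviation requires 19/(1−β) ≥ 25 + 5β/(1−β).
Multiplying by (1−β): 19 ≥ 25(1−β) + 5β = 25 − 20β.
So 20β ≥ 6, i.e. β ≥ 6/20 = 3/10.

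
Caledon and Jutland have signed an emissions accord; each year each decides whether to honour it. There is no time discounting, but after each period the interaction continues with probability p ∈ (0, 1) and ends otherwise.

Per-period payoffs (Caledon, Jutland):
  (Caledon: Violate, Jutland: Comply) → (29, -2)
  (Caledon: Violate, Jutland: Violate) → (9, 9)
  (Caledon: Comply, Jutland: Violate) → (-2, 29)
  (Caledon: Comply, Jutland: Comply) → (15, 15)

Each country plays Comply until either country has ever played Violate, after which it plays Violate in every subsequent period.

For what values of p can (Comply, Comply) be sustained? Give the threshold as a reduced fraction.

7/10

Expected cooperation value is 15 + p·15 + p²·15 + … = 15/(1−p); deviation gives 29 + p·9/(1−p).
15 ≥ 29(1−p) + 9p ⇒ 20p ≥ 14 ⇒ p ≥ 14/20 = 7/10.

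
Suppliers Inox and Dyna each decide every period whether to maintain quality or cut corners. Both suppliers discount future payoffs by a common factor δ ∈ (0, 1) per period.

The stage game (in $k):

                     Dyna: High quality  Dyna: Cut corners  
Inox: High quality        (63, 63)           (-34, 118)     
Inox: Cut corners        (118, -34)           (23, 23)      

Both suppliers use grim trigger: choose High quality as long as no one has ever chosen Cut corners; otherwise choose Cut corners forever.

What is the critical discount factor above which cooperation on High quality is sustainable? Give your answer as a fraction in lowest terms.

11/19

One-period gain from deviating is 118 − 63 = 55. The loss is 63 − 23 = 40 in every subsequent period, with present value 40·δ/(1−δ).
Deviation is unprofitable when 40·δ/(1−δ) ≥ 55, i.e. δ/(1−δ) ≥ 11/8.
Equivalently δ ≥ 55/(55+40) = 11/19.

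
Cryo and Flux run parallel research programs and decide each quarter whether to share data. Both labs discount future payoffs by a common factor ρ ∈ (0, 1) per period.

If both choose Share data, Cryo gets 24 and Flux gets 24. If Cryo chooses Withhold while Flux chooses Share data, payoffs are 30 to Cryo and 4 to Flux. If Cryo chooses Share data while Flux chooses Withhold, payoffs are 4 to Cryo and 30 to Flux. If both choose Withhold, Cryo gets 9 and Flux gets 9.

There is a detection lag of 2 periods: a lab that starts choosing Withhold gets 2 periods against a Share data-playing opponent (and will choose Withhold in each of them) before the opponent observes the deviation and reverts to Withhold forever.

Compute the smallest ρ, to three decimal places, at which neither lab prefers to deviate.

0.535

The best deviation is to choose Withhold for all 2 undetected periods, earning 30 each, then 9 forever once detected.
Deviation value: 30(1−ρ^2)/(1−ρ) + 9ρ^2/(1−ρ); cooperation value: 24/(1−ρ).
IC: 24 ≥ 30(1−ρ^2) + 9ρ^2 = 30 − 21ρ^2.
So ρ^2 ≥ 6/21 = 2/7, giving ρ ≥ (2/7)^(1/2) ≈ 0.535.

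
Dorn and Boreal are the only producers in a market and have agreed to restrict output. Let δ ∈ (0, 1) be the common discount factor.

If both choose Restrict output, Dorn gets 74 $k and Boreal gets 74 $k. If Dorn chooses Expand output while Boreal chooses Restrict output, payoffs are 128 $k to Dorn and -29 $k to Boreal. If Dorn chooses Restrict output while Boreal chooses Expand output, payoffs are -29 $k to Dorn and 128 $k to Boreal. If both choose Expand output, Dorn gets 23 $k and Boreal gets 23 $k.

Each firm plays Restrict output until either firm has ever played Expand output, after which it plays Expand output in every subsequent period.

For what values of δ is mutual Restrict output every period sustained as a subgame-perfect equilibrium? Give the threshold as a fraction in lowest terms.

18/35

One-period gain from deviating is 128 − 74 = 54. The loss is 74 − 23 = 51 in every subsequent period, with present value 51·δ/(1−δ).
Deviation is unprofitable when 51·δ/(1−δ) ≥ 54, i.e. δ/(1−δ) ≥ 18/17.
Equivalently δ ≥ 54/(54+51) = 18/35.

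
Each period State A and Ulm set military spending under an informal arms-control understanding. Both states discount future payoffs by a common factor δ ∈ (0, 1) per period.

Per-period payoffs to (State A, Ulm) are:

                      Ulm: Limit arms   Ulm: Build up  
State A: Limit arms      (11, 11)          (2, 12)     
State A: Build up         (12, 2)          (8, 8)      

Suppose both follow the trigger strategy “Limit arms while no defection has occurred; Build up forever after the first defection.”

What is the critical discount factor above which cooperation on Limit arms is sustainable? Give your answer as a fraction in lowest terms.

1/4

Under grim trigger the critical discount factor is (T−C)/(T−P) with T = 12, C = 11, P = 8.
δ* = (12−11)/(12−8) = 1/4.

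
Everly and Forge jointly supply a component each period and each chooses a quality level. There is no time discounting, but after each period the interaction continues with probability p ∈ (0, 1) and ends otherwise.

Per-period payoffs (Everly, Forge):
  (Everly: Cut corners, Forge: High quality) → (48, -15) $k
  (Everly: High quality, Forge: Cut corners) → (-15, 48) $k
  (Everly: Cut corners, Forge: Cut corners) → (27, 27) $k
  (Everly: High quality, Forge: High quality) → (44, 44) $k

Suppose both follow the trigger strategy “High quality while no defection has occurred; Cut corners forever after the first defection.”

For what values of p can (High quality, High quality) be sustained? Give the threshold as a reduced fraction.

4/21

Expected cooperation value is 44 + p·44 + p²·44 + … = 44/(1−p); deviation gives 48 + p·27/(1−p).
44 ≥ 48(1−p) + 27p ⇒ 21p ≥ 4 ⇒ p ≥ 4/21.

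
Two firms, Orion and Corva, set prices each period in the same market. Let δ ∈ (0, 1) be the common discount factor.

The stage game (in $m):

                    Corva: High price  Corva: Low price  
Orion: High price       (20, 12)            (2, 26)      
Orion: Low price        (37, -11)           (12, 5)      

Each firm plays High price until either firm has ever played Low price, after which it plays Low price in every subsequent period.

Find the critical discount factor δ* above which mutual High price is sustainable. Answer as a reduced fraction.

17/25

Orion: cooperation gives 20 each period; deviation gives 37 once then 12 forever.
  20/(1−δ) ≥ 37 + 12δ/(1−δ) ⇒ δ ≥ 17/25.
Corva: cooperation gives 12 each period; deviation gives 26 once then 5 forever.
  δ ≥ 14/21 = 2/3.
Both must hold, so the binding constraint is Orion's: δ ≥ 17/25.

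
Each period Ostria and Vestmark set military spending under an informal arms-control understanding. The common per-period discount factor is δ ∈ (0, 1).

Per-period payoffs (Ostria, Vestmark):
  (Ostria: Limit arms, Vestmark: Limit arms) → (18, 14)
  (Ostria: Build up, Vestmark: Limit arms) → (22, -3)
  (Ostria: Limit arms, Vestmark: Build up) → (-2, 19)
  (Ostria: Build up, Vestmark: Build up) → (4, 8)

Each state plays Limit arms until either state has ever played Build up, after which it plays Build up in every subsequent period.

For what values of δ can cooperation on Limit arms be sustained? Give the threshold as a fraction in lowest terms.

5/11

For Ostria: deviation gain 22−18 = 4, per-period punishment loss 18−4 = 14. IC gives δ ≥ 4/18 = 2/9.
For Vestmark: gain 5, loss 6 per period, so δ ≥ 5/11.
The tighter constraint is Vestmark's, so cooperation needs δ ≥ 5/11.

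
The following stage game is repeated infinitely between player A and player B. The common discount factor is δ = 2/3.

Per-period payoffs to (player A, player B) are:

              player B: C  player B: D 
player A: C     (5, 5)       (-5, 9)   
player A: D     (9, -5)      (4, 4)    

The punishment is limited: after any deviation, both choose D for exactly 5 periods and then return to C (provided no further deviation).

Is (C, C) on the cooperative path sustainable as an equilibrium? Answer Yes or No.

Comparing payoff streams over the 6 periods until play realigns: cooperate → 5(1+δ+…+δ^5); deviate → 9 + 4(δ+…+δ^5).
Cooperation is sustained iff (5−4)(δ+…+δ^5) ≥ 9−5.
δ+…+δ^5 = 2/3·(1−(2/3)^5)/(1−2/3) = 1.7366, and (9−5)/(5−4) = 4.0000.
1.7366 < 4.0000, so cooperation is not sustainable.

No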